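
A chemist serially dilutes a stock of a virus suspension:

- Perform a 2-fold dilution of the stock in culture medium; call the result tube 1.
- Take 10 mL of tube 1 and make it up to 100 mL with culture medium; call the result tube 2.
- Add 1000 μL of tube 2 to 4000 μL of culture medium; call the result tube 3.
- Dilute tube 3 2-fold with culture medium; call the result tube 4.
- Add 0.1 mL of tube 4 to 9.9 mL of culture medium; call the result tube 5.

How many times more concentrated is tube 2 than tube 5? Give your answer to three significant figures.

1.00 × 10^3

Step 1: 2-fold → factor 2
Step 2: 10 mL brought to 100 mL → factor 100/10 = 10
Step 3: 1000 μL + 4000 μL = 5000 μL total → factor 5000/1000 = 5
Step 4: 2-fold → factor 2
Step 5: 0.1 mL + 9.9 mL = 10 mL total → factor 10/0.1 = 100
Dilution factor to tube 2 = 20; to tube 5 = 20000
[tube 2]/[tube 5] = (factor to tube 5)/(factor to tube 2) = 20000/20 = 1.00 × 10^3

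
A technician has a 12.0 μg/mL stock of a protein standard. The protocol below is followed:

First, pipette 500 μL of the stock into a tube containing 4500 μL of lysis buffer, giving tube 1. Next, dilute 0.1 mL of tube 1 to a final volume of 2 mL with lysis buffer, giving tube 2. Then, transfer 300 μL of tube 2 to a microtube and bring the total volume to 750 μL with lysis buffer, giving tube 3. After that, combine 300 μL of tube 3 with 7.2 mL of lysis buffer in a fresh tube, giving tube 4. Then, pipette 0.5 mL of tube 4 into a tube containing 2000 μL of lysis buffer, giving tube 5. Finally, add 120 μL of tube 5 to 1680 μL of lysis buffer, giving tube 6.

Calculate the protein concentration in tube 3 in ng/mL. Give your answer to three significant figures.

24.0 ng/mL

Step 1: 500 μL + 4500 μL = 5000 μL total → factor 5000/500 = 10
Step 2: 0.1 mL brought to 2 mL → factor 2/0.1 = 20
Step 3: 300 μL brought to 750 μL → factor 750/300 = 2.5
Dilution factor through tube 3 = 10 × 20 × 2.5 = 500
[tube 3] = 12.0 μg/mL / 500 = 0.02400 μg/mL = 24.0 ng/mL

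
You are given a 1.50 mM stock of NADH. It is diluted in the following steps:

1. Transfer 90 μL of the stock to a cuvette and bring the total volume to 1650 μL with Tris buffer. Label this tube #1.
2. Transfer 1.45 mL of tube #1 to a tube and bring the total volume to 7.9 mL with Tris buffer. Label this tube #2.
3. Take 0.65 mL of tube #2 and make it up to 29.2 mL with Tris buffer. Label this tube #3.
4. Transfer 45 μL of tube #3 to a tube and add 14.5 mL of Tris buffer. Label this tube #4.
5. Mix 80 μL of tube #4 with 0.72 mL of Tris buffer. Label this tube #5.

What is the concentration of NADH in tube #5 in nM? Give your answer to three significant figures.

0.103 nM

Step 1: 90 μL brought to 1650 μL → factor 1650/90 = 18.333
Step 2: 1.45 mL brought to 7.9 mL → factor 7.9/1.45 = 5.4483
Step 3: 0.65 mL brought to 29.2 mL → factor 29.2/0.65 = 44.923
Step 4: 45 μL + 14.5 mL = 14545 μL total → factor 14545/45 = 323.22
Step 5: 80 μL + 0.72 mL = 800 μL total → factor 800/80 = 10
Overall dilution factor = 18.333 × 5.4483 × 44.923 × 323.22 × 10 = 1.4503 × 10^7
Final = 1.50 mM / 1.4503 × 10^7 = 1.034 × 10^-7 mM = 0.103 nM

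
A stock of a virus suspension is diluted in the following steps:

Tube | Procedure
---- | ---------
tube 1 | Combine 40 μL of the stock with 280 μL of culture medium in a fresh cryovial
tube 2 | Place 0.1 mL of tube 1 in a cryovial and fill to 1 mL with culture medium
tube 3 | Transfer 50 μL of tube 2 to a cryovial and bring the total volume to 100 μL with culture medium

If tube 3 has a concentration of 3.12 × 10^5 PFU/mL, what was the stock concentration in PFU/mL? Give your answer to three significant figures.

4.99 × 10^7 PFU/mL

Step 1: 40 μL + 280 μL = 320 μL total → factor 320/40 = 8
Step 2: 0.1 mL brought to 1 mL → factor 1/0.1 = 10
Step 3: 50 μL brought to 100 μL → factor 100/50 = 2
Overall dilution factor = 8 × 10 × 2 = 160
Stock = 3.12 × 10^5 PFU/mL × 160 = 4.99 × 10^7 PFU/mL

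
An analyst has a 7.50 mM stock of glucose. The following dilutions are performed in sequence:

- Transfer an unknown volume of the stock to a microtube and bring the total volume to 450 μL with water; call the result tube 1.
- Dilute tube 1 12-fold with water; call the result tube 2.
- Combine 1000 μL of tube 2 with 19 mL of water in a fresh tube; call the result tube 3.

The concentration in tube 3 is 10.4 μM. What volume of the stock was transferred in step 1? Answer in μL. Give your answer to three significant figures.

150 μL

Step 1: v brought to 450 μL → factor = 450 μL/v
Step 2: 12-fold → factor 12
Step 3: 1000 μL + 19 mL = 20000 μL total → factor 20000/1000 = 20
Product of known-step factors = 240
Overall factor = 7.50 mM / (10.4 μM) = 721.15
Step-1 factor = 721.15 / 240 = 3.0048
v = 450 μL / 3.0048 = 150 μL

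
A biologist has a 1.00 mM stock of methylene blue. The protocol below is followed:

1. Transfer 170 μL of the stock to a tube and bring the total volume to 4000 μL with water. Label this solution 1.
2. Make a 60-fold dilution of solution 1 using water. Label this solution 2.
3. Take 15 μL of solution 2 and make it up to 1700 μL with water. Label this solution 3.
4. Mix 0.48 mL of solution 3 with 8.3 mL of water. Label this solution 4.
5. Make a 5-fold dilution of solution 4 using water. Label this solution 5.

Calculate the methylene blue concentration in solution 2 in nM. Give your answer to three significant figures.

Step 1: 170 μL brought to 4000 μL → factor 4000/170 = 23.529
Step 2: 60-fold → factor 60
Dilution factor through solution 2 = 23.529 × 60 = 1411.8
[solution 2] = 1.00 mM / 1411.8 = 0.0007083 mM = 708 nM

708 nM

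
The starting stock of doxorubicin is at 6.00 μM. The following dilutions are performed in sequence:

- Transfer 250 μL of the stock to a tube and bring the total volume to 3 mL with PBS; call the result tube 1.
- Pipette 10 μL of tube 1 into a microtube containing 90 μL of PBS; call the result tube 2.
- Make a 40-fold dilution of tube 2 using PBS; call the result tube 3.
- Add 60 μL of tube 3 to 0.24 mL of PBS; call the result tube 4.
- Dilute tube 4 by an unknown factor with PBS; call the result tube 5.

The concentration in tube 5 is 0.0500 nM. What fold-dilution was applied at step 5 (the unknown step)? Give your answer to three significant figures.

Step 1: 250 μL brought to 3 mL → factor 3000/250 = 12
Step 2: 10 μL + 90 μL = 100 μL total → factor 100/10 = 10
Step 3: 40-fold → factor 40
Step 4: 60 μL + 0.24 mL = 300 μL total → factor 300/60 = 5
Step 5: unknown factor x
Product of known-step factors = 24000
Overall factor = 6.00 μM / (0.0500 nM) = 1.2 × 10^5
x = 1.2 × 10^5 / 24000 = 5.00

5.00-fold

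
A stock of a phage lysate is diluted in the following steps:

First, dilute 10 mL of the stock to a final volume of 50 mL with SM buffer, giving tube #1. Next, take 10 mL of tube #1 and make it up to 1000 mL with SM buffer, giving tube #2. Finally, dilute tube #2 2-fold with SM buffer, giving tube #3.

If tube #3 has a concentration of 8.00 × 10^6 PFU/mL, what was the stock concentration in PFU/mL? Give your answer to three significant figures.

8.00 × 10^9 PFU/mL

Step 1: 10 mL brought to 50 mL → factor 50/10 = 5
Step 2: 10 mL brought to 1000 mL → factor 1000/10 = 100
Step 3: 2-fold → factor 2
Overall dilution factor = 5 × 100 × 2 = 1000
Stock = 8.00 × 10^6 PFU/mL × 1000 = 8.00 × 10^9 PFU/mL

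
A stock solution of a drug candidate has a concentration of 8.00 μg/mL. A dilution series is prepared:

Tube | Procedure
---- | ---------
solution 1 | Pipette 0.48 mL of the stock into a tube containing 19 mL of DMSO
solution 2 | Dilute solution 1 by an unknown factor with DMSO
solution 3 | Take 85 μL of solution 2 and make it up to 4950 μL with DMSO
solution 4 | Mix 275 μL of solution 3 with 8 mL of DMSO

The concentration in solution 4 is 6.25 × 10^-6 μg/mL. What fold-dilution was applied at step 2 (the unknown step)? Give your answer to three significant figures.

18.0-fold

Step 1: 0.48 mL + 19 mL = 19.48 mL total → factor 19.48/0.48 = 40.583
Step 2: unknown factor x
Step 3: 85 μL brought to 4950 μL → factor 4950/85 = 58.235
Step 4: 275 μL + 8 mL = 8275 μL total → factor 8275/275 = 30.091
Product of known-step factors = 71116
Overall factor = 8.00 μg/mL / (6.25 × 10^-6 μg/mL) = 1.28 × 10^6
x = 1.28 × 10^6 / 71116 = 18.0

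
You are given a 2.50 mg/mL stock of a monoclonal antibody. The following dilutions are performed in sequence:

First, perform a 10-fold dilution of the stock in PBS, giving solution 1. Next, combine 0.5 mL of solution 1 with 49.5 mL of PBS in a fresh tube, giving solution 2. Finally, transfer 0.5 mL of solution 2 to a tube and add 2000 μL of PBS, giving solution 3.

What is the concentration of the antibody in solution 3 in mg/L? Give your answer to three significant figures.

Step 1: 10-fold → factor 10
Step 2: 0.5 mL + 49.5 mL = 50 mL total → factor 50/0.5 = 100
Step 3: 0.5 mL + 2000 μL = 2.5 mL total → factor 2.5/0.5 = 5
Overall dilution factor = 10 × 100 × 5 = 5000
Final = 2.50 mg/mL / 5000 = 0.0005000 mg/mL = 0.500 mg/L

0.500 mg/L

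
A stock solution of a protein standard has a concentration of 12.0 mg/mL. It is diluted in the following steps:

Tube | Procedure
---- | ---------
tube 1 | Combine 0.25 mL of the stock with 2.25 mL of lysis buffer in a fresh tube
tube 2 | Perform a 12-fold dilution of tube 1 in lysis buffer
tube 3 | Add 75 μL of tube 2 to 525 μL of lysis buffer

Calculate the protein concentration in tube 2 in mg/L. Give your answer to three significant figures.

100 mg/L

Step 1: 0.25 mL + 2.25 mL = 2.5 mL total → factor 2.5/0.25 = 10
Step 2: 12-fold → factor 12
Dilution factor through tube 2 = 10 × 12 = 120
[tube 2] = 12.0 mg/mL / 120 = 0.1000 mg/mL = 100 mg/L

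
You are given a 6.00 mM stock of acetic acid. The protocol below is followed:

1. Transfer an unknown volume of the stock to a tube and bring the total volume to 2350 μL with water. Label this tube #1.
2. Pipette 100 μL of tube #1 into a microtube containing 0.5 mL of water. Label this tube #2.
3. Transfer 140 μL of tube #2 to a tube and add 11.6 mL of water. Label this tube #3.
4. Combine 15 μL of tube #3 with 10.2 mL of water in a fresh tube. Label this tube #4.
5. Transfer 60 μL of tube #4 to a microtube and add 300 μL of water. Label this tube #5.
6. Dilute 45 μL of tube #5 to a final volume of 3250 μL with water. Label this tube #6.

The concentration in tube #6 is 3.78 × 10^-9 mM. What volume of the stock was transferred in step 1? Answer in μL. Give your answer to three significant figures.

220 μL

Step 1: v brought to 2350 μL → factor = 2350 μL/v
Step 2: 100 μL + 0.5 mL = 600 μL total → factor 600/100 = 6
Step 3: 140 μL + 11.6 mL = 11740 μL total → factor 11740/140 = 83.857
Step 4: 15 μL + 10.2 mL = 10215 μL total → factor 10215/15 = 681
Step 5: 60 μL + 300 μL = 360 μL total → factor 360/60 = 6
Step 6: 45 μL brought to 3250 μL → factor 3250/45 = 72.222
Product of known-step factors = 1.4848 × 10^8
Overall factor = 6.00 mM / (3.78 × 10^-9 mM) = 1.5873 × 10^9
Step-1 factor = 1.5873 × 10^9 / 1.4848 × 10^8 = 10.691
v = 2350 μL / 10.691 = 220 μL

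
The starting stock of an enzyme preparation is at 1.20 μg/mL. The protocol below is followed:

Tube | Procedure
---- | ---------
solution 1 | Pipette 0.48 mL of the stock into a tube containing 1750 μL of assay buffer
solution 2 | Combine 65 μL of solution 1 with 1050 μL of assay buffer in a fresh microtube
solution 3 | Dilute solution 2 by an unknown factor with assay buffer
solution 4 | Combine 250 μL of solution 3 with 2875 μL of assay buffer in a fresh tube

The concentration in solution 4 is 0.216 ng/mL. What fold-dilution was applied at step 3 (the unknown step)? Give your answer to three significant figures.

5.58-fold

Step 1: 0.48 mL + 1750 μL = 2.23 mL total → factor 2.23/0.48 = 4.6458
Step 2: 65 μL + 1050 μL = 1115 μL total → factor 1115/65 = 17.154
Step 3: unknown factor x
Step 4: 250 μL + 2875 μL = 3125 μL total → factor 3125/250 = 12.5
Product of known-step factors = 996.17
Overall factor = 1.20 μg/mL / (0.216 ng/mL) = 5555.6
x = 5555.6 / 996.17 = 5.58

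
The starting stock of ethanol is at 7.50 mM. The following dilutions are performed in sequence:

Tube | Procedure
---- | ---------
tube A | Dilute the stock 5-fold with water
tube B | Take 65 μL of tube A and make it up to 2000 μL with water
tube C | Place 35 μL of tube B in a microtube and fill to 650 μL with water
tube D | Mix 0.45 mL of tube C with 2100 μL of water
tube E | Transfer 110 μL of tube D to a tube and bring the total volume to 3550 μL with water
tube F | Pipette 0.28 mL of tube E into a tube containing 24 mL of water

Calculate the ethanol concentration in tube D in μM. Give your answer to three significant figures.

Step 1: 5-fold → factor 5
Step 2: 65 μL brought to 2000 μL → factor 2000/65 = 30.769
Step 3: 35 μL brought to 650 μL → factor 650/35 = 18.571
Step 4: 0.45 mL + 2100 μL = 2.55 mL total → factor 2.55/0.45 = 5.6667
Dilution factor through tube D = 5 × 30.769 × 18.571 × 5.6667 = 16190
[tube D] = 7.50 mM / 16190 = 0.0004632 mM = 0.463 μM

0.463 μM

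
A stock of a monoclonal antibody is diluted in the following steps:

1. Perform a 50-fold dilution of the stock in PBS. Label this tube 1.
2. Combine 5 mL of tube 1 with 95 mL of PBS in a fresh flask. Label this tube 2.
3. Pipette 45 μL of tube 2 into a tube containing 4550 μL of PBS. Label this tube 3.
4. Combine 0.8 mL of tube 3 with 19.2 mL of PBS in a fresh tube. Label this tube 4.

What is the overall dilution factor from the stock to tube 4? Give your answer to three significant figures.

Step 1: 50-fold → factor 50
Step 2: 5 mL + 95 mL = 100 mL total → factor 100/5 = 20
Step 3: 45 μL + 4550 μL = 4595 μL total → factor 4595/45 = 102.11
Step 4: 0.8 mL + 19.2 mL = 20 mL total → factor 20/0.8 = 25
Overall dilution factor = 50 × 20 × 102.11 × 25 = 2.5528 × 10^6

2.55 × 10^6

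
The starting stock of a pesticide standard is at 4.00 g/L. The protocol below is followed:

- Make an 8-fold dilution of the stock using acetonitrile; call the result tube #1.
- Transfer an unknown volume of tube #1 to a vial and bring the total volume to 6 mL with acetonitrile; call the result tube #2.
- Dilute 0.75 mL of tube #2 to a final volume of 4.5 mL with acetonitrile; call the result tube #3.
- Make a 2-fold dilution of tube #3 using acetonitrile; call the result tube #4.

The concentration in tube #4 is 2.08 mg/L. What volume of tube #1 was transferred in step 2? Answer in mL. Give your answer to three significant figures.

0.300 mL

Step 1: 8-fold → factor 8
Step 2: v brought to 6 mL → factor = 6 mL/v
Step 3: 0.75 mL brought to 4.5 mL → factor 4.5/0.75 = 6
Step 4: 2-fold → factor 2
Product of known-step factors = 96
Overall factor = 4.00 g/L / (2.08 mg/L) = 1923.1
Step-2 factor = 1923.1 / 96 = 20.032
v = 6 mL / 20.032 = 0.300 mL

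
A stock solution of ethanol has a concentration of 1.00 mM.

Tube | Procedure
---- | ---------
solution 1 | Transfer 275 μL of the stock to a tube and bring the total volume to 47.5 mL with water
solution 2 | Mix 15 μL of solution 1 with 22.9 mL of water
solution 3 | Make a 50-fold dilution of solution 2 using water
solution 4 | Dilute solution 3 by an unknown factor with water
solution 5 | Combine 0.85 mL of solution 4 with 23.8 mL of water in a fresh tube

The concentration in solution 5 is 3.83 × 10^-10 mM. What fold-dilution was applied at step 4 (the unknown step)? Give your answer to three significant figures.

6.82-fold

Step 1: 275 μL brought to 47.5 mL → factor 47500/275 = 172.73
Step 2: 15 μL + 22.9 mL = 22915 μL total → factor 22915/15 = 1527.7
Step 3: 50-fold → factor 50
Step 4: unknown factor x
Step 5: 0.85 mL + 23.8 mL = 24.65 mL total → factor 24.65/0.85 = 29
Product of known-step factors = 3.8261 × 10^8
Overall factor = 1.00 mM / (3.83 × 10^-10 mM) = 2.611 × 10^9
x = 2.611 × 10^9 / 3.8261 × 10^8 = 6.82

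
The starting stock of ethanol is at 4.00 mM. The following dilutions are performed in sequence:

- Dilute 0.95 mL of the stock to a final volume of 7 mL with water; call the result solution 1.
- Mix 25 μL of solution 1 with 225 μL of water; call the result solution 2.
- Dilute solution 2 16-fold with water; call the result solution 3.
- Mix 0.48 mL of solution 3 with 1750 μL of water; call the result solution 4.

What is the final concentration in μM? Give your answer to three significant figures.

0.730 μM

Step 1: 0.95 mL brought to 7 mL → factor 7/0.95 = 7.3684
Step 2: 25 μL + 225 μL = 250 μL total → factor 250/25 = 10
Step 3: 16-fold → factor 16
Step 4: 0.48 mL + 1750 μL = 2.23 mL total → factor 2.23/0.48 = 4.6458
Overall dilution factor = 7.3684 × 10 × 16 × 4.6458 = 5477.2
Final = 4.00 mM / 5477.2 = 0.0007303 mM = 0.730 μM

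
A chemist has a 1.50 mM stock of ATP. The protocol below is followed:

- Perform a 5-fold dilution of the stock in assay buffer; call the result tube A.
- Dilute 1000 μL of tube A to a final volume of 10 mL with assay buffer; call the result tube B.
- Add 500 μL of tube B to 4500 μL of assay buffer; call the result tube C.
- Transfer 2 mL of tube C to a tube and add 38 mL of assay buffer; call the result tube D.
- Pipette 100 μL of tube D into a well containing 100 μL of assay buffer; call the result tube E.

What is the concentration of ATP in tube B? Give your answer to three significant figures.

Step 1: 5-fold → factor 5
Step 2: 1000 μL brought to 10 mL → factor 10000/1000 = 10
Dilution factor through tube B = 5 × 10 = 50
[tube B] = 1.50 mM / 50 = 0.0300 mM

0.0300 mM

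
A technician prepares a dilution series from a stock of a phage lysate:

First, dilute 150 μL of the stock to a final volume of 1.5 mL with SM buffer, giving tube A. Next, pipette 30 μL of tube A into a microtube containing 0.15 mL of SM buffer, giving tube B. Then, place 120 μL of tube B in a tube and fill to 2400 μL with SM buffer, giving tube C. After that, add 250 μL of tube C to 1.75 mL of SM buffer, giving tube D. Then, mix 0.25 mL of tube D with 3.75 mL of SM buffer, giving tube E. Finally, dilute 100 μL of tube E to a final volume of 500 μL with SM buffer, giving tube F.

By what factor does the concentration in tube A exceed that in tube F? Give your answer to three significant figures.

7.68 × 10^4

Step 1: 150 μL brought to 1.5 mL → factor 1500/150 = 10
Step 2: 30 μL + 0.15 mL = 180 μL total → factor 180/30 = 6
Step 3: 120 μL brought to 2400 μL → factor 2400/120 = 20
Step 4: 250 μL + 1.75 mL = 2000 μL total → factor 2000/250 = 8
Step 5: 0.25 mL + 3.75 mL = 4 mL total → factor 4/0.25 = 16
Step 6: 100 μL brought to 500 μL → factor 500/100 = 5
Dilution factor to tube A = 10; to tube F = 7.68 × 10^5
[tube A]/[tube F] = (factor to tube F)/(factor to tube A) = 7.68 × 10^5/10 = 7.68 × 10^4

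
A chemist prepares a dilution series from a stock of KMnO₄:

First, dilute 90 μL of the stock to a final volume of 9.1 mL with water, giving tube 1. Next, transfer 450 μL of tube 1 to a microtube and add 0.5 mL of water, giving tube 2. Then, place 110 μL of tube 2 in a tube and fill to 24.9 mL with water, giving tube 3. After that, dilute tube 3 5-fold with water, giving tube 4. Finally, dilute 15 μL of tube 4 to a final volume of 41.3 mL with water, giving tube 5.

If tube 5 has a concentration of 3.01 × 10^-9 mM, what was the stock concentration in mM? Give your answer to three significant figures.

Step 1: 90 μL brought to 9.1 mL → factor 9100/90 = 101.11
Step 2: 450 μL + 0.5 mL = 950 μL total → factor 950/450 = 2.1111
Step 3: 110 μL brought to 24.9 mL → factor 24900/110 = 226.36
Step 4: 5-fold → factor 5
Step 5: 15 μL brought to 41.3 mL → factor 41300/15 = 2753.3
Overall dilution factor = 101.11 × 2.1111 × 226.36 × 5 × 2753.3 = 6.6519 × 10^8
Stock = 3.01 × 10^-9 mM × 6.6519 × 10^8 = 2.00 mM

2.00 mM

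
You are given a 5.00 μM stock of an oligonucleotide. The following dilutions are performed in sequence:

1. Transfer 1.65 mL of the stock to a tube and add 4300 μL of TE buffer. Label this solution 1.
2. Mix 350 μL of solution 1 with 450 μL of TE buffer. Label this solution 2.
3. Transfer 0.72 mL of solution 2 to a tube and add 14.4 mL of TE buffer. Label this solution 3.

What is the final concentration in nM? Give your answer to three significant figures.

Step 1: 1.65 mL + 4300 μL = 5.95 mL total → factor 5.95/1.65 = 3.6061
Step 2: 350 μL + 450 μL = 800 μL total → factor 800/350 = 2.2857
Step 3: 0.72 mL + 14.4 mL = 15.12 mL total → factor 15.12/0.72 = 21
Overall dilution factor = 3.6061 × 2.2857 × 21 = 173.09
Final = 5.00 μM / 173.09 = 0.02889 μM = 28.9 nM

28.9 nM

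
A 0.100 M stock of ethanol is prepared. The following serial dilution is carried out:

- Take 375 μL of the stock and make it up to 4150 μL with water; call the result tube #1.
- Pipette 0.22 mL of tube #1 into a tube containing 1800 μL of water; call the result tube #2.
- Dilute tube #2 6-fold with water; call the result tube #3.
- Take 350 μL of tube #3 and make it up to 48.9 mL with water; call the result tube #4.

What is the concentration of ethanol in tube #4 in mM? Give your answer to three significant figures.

0.00117 mM

Step 1: 375 μL brought to 4150 μL → factor 4150/375 = 11.067
Step 2: 0.22 mL + 1800 μL = 2.02 mL total → factor 2.02/0.22 = 9.1818
Step 3: 6-fold → factor 6
Step 4: 350 μL brought to 48.9 mL → factor 48900/350 = 139.71
Overall dilution factor = 11.067 × 9.1818 × 6 × 139.71 = 85180
Final = 0.100 M / 85180 = 1.174 × 10^-6 M = 0.00117 mM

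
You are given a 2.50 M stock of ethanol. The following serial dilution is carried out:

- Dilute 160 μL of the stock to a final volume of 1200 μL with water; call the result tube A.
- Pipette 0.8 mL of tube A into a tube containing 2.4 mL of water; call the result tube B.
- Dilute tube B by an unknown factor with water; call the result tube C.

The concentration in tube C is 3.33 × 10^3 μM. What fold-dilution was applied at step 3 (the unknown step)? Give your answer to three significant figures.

Step 1: 160 μL brought to 1200 μL → factor 1200/160 = 7.5
Step 2: 0.8 mL + 2.4 mL = 3.2 mL total → factor 3.2/0.8 = 4
Step 3: unknown factor x
Product of known-step factors = 30
Overall factor = 2.50 M / (3.33 × 10^3 μM) = 750.75
x = 750.75 / 30 = 25.0

25.0-fold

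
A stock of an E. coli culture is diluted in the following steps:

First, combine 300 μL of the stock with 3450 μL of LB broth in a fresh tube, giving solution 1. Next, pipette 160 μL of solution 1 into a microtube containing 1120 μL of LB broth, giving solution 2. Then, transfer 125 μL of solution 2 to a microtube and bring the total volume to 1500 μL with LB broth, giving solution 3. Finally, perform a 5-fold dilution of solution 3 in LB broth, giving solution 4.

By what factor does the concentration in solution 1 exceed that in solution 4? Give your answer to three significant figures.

Step 1: 300 μL + 3450 μL = 3750 μL total → factor 3750/300 = 12.5
Step 2: 160 μL + 1120 μL = 1280 μL total → factor 1280/160 = 8
Step 3: 125 μL brought to 1500 μL → factor 1500/125 = 12
Step 4: 5-fold → factor 5
Dilution factor to solution 1 = 12.5; to solution 4 = 6000
[solution 1]/[solution 4] = (factor to solution 4)/(factor to solution 1) = 6000/12.5 = 480

480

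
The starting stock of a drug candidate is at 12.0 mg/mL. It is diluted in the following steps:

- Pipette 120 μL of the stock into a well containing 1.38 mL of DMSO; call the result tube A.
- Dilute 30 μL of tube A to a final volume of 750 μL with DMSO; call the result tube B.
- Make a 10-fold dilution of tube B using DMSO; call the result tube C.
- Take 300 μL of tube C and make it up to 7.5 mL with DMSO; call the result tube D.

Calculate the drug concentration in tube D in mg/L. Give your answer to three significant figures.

0.154 mg/L

Step 1: 120 μL + 1.38 mL = 1500 μL total → factor 1500/120 = 12.5
Step 2: 30 μL brought to 750 μL → factor 750/30 = 25
Step 3: 10-fold → factor 10
Step 4: 300 μL brought to 7.5 mL → factor 7500/300 = 25
Dilution factor through tube D = 12.5 × 25 × 10 × 25 = 78125
[tube D] = 12.0 mg/mL / 78125 = 0.0001536 mg/mL = 0.154 mg/L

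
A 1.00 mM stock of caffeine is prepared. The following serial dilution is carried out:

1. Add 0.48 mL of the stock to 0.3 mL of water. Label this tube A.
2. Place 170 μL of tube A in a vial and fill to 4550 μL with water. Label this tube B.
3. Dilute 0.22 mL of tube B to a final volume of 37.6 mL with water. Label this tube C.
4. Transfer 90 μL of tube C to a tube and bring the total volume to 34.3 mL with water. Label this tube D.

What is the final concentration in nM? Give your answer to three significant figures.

Step 1: 0.48 mL + 0.3 mL = 0.78 mL total → factor 0.78/0.48 = 1.625
Step 2: 170 μL brought to 4550 μL → factor 4550/170 = 26.765
Step 3: 0.22 mL brought to 37.6 mL → factor 37.6/0.22 = 170.91
Step 4: 90 μL brought to 34.3 mL → factor 34300/90 = 381.11
Overall dilution factor = 1.625 × 26.765 × 170.91 × 381.11 = 2.8329 × 10^6
Final = 1.00 mM / 2.8329 × 10^6 = 3.530 × 10^-7 mM = 0.353 nM

0.353 nM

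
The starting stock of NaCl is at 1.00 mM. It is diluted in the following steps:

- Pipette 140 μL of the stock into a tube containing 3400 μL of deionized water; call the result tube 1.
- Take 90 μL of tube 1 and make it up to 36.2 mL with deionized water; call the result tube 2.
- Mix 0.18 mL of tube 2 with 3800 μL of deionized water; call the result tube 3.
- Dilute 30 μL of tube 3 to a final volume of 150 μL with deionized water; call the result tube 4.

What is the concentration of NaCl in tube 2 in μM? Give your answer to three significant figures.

0.0983 μM

Step 1: 140 μL + 3400 μL = 3540 μL total → factor 3540/140 = 25.286
Step 2: 90 μL brought to 36.2 mL → factor 36200/90 = 402.22
Dilution factor through tube 2 = 25.286 × 402.22 = 10170
[tube 2] = 1.00 mM / 10170 = 9.832 × 10^-5 mM = 0.0983 μM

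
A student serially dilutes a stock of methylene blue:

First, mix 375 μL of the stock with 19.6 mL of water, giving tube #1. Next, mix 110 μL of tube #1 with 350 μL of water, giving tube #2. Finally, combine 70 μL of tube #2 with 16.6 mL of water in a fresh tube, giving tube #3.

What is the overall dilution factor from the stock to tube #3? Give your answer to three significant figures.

5.30 × 10^4

Step 1: 375 μL + 19.6 mL = 19975 μL total → factor 19975/375 = 53.267
Step 2: 110 μL + 350 μL = 460 μL total → factor 460/110 = 4.1818
Step 3: 70 μL + 16.6 mL = 16670 μL total → factor 16670/70 = 238.14
Overall dilution factor = 53.267 × 4.1818 × 238.14 = 53047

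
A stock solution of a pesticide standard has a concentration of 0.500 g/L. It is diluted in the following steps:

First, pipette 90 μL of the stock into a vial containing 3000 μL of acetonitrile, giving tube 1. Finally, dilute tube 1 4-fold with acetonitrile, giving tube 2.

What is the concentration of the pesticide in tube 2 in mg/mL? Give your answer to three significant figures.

Step 1: 90 μL + 3000 μL = 3090 μL total → factor 3090/90 = 34.333
Step 2: 4-fold → factor 4
Overall dilution factor = 34.333 × 4 = 137.33
Final = 0.500 g/L / 137.33 = 0.003641 g/L = 0.00364 mg/mL

0.00364 mg/mL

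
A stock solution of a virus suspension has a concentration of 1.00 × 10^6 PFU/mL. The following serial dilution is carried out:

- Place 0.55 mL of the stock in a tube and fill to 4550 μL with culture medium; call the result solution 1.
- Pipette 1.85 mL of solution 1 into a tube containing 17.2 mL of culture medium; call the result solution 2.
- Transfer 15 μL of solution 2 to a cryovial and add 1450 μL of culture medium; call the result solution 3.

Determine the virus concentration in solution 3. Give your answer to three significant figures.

Step 1: 0.55 mL brought to 4550 μL → factor 4.55/0.55 = 8.2727
Step 2: 1.85 mL + 17.2 mL = 19.05 mL total → factor 19.05/1.85 = 10.297
Step 3: 15 μL + 1450 μL = 1465 μL total → factor 1465/15 = 97.667
Overall dilution factor = 8.2727 × 10.297 × 97.667 = 8319.9
Final = 1.00 × 10^6 PFU/mL / 8319.9 = 120 PFU/mL

120 PFU/mL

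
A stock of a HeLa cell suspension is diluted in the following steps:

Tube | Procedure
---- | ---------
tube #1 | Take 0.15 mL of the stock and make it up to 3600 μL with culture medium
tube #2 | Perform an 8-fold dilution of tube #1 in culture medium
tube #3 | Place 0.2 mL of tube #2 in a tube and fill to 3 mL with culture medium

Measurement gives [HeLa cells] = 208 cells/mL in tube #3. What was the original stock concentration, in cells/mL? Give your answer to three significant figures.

Step 1: 0.15 mL brought to 3600 μL → factor 3.6/0.15 = 24
Step 2: 8-fold → factor 8
Step 3: 0.2 mL brought to 3 mL → factor 3/0.2 = 15
Overall dilution factor = 24 × 8 × 15 = 2880
Stock = 208 cells/mL × 2880 = 5.99 × 10^5 cells/mL

5.99 × 10^5 cells/mL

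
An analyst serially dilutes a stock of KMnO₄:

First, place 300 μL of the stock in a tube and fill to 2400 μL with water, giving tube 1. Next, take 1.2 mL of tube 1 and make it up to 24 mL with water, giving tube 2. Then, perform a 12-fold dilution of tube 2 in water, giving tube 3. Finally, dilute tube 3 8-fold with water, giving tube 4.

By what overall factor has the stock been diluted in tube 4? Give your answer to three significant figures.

Step 1: 300 μL brought to 2400 μL → factor 2400/300 = 8
Step 2: 1.2 mL brought to 24 mL → factor 24/1.2 = 20
Step 3: 12-fold → factor 12
Step 4: 8-fold → factor 8
Overall dilution factor = 8 × 20 × 12 × 8 = 15360

1.54 × 10^4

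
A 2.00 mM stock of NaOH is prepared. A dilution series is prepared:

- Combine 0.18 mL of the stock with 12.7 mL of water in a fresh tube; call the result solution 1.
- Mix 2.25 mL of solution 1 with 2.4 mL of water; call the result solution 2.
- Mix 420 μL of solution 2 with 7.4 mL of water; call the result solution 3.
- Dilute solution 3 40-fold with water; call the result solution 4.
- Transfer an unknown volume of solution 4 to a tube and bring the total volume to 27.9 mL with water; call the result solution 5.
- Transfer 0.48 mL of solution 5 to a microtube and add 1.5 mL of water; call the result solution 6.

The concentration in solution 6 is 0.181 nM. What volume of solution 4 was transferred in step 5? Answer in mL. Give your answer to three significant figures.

1.15 mL

Step 1: 0.18 mL + 12.7 mL = 12.88 mL total → factor 12.88/0.18 = 71.556
Step 2: 2.25 mL + 2.4 mL = 4.65 mL total → factor 4.65/2.25 = 2.0667
Step 3: 420 μL + 7.4 mL = 7820 μL total → factor 7820/420 = 18.619
Step 4: 40-fold → factor 40
Step 5: v brought to 27.9 mL → factor = 27.9 mL/v
Step 6: 0.48 mL + 1.5 mL = 1.98 mL total → factor 1.98/0.48 = 4.125
Product of known-step factors = 4.5431 × 10^5
Overall factor = 2.00 mM / (0.181 nM) = 1.105 × 10^7
Step-5 factor = 1.105 × 10^7 / 4.5431 × 10^5 = 24.322
v = 27.9 mL / 24.322 = 1.15 mL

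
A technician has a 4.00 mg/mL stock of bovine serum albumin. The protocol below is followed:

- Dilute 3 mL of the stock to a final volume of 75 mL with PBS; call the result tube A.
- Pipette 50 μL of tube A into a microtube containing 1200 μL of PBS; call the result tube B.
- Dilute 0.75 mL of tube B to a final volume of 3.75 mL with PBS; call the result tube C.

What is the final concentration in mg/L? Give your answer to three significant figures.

Step 1: 3 mL brought to 75 mL → factor 75/3 = 25
Step 2: 50 μL + 1200 μL = 1250 μL total → factor 1250/50 = 25
Step 3: 0.75 mL brought to 3.75 mL → factor 3.75/0.75 = 5
Overall dilution factor = 25 × 25 × 5 = 3125
Final = 4.00 mg/mL / 3125 = 0.001280 mg/mL = 1.28 mg/L

1.28 mg/L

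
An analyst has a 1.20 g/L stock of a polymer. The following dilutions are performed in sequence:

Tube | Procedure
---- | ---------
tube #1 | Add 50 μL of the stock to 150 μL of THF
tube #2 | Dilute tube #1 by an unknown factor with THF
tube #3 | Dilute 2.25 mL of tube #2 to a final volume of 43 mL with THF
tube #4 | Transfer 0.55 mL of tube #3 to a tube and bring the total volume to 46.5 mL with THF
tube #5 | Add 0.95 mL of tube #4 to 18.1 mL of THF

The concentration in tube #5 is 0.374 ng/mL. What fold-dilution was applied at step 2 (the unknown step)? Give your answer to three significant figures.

24.8-fold

Step 1: 50 μL + 150 μL = 200 μL total → factor 200/50 = 4
Step 2: unknown factor x
Step 3: 2.25 mL brought to 43 mL → factor 43/2.25 = 19.111
Step 4: 0.55 mL brought to 46.5 mL → factor 46.5/0.55 = 84.545
Step 5: 0.95 mL + 18.1 mL = 19.05 mL total → factor 19.05/0.95 = 20.053
Product of known-step factors = 1.296 × 10^5
Overall factor = 1.20 g/L / (0.374 ng/mL) = 3.2086 × 10^6
x = 3.2086 × 10^6 / 1.296 × 10^5 = 24.8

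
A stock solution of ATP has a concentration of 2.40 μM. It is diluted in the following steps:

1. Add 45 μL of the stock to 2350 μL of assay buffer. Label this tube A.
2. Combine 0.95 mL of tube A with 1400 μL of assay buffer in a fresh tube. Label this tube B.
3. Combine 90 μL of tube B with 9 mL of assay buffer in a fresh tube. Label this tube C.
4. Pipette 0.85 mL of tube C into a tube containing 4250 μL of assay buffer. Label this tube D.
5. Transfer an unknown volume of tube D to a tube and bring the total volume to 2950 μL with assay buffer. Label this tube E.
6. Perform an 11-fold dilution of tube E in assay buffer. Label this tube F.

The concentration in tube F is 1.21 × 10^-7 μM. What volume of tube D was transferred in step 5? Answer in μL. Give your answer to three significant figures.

131 μL

Step 1: 45 μL + 2350 μL = 2395 μL total → factor 2395/45 = 53.222
Step 2: 0.95 mL + 1400 μL = 2.35 mL total → factor 2.35/0.95 = 2.4737
Step 3: 90 μL + 9 mL = 9090 μL total → factor 9090/90 = 101
Step 4: 0.85 mL + 4250 μL = 5.1 mL total → factor 5.1/0.85 = 6
Step 5: v brought to 2950 μL → factor = 2950 μL/v
Step 6: 11-fold → factor 11
Product of known-step factors = 8.7761 × 10^5
Overall factor = 2.40 μM / (1.21 × 10^-7 μM) = 1.9835 × 10^7
Step-5 factor = 1.9835 × 10^7 / 8.7761 × 10^5 = 22.601
v = 2950 μL / 22.601 = 131 μL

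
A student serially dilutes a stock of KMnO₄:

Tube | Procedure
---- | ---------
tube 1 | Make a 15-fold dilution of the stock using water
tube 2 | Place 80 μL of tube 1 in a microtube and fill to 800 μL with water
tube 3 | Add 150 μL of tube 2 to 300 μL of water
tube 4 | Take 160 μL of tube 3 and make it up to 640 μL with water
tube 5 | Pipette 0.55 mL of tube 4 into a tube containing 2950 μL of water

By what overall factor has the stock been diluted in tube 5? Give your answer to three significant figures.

1.15 × 10^4

Step 1: 15-fold → factor 15
Step 2: 80 μL brought to 800 μL → factor 800/80 = 10
Step 3: 150 μL + 300 μL = 450 μL total → factor 450/150 = 3
Step 4: 160 μL brought to 640 μL → factor 640/160 = 4
Step 5: 0.55 mL + 2950 μL = 3.5 mL total → factor 3.5/0.55 = 6.3636
Overall dilution factor = 15 × 10 × 3 × 4 × 6.3636 = 11455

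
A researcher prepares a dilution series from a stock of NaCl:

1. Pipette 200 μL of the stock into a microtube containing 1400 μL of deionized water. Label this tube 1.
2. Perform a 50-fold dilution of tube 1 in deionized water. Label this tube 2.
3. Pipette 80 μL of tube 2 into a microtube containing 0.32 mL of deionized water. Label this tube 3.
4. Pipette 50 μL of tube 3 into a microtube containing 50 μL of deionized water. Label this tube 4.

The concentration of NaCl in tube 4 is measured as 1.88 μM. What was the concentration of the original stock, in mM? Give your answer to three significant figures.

Step 1: 200 μL + 1400 μL = 1600 μL total → factor 1600/200 = 8
Step 2: 50-fold → factor 50
Step 3: 80 μL + 0.32 mL = 400 μL total → factor 400/80 = 5
Step 4: 50 μL + 50 μL = 100 μL total → factor 100/50 = 2
Overall dilution factor = 8 × 50 × 5 × 2 = 4000
Stock = 1.88 μM × 4000 = 7520 μM = 7.52 mM

7.52 mM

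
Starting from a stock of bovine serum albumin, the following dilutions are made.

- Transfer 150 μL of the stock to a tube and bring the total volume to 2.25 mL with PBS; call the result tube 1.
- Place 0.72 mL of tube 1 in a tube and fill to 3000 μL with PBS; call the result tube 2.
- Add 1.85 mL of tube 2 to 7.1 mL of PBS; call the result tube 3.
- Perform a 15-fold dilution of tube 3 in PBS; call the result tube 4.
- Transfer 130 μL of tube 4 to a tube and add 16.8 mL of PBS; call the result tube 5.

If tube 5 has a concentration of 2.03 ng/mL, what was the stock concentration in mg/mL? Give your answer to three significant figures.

Step 1: 150 μL brought to 2.25 mL → factor 2250/150 = 15
Step 2: 0.72 mL brought to 3000 μL → factor 3/0.72 = 4.1667
Step 3: 1.85 mL + 7.1 mL = 8.95 mL total → factor 8.95/1.85 = 4.8378
Step 4: 15-fold → factor 15
Step 5: 130 μL + 16.8 mL = 16930 μL total → factor 16930/130 = 130.23
Overall dilution factor = 15 × 4.1667 × 4.8378 × 15 × 130.23 = 5.9066 × 10^5
Stock = 2.03 ng/mL × 5.9066 × 10^5 = 1.199 × 10^6 ng/mL = 1.20 mg/mL

1.20 mg/mL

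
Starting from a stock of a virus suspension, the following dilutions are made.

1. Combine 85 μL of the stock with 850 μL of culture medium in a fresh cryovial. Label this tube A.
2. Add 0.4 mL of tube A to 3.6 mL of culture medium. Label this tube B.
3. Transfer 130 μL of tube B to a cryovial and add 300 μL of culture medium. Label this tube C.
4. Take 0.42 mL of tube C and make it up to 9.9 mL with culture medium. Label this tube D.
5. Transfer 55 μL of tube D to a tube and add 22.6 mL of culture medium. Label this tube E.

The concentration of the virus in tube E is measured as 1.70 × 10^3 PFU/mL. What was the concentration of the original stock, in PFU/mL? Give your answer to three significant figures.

6.01 × 10^9 PFU/mL

Step 1: 85 μL + 850 μL = 935 μL total → factor 935/85 = 11
Step 2: 0.4 mL + 3.6 mL = 4 mL total → factor 4/0.4 = 10
Step 3: 130 μL + 300 μL = 430 μL total → factor 430/130 = 3.3077
Step 4: 0.42 mL brought to 9.9 mL → factor 9.9/0.42 = 23.571
Step 5: 55 μL + 22.6 mL = 22655 μL total → factor 22655/55 = 411.91
Overall dilution factor = 11 × 10 × 3.3077 × 23.571 × 411.91 = 3.5327 × 10^6
Stock = 1.70 × 10^3 PFU/mL × 3.5327 × 10^6 = 6.01 × 10^9 PFU/mL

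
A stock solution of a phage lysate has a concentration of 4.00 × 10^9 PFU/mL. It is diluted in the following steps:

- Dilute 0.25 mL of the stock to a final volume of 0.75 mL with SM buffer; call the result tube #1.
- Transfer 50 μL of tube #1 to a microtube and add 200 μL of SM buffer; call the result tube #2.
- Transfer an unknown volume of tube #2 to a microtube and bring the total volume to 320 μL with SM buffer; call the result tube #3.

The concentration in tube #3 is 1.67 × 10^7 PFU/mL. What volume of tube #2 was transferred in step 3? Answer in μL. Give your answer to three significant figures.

Step 1: 0.25 mL brought to 0.75 mL → factor 0.75/0.25 = 3
Step 2: 50 μL + 200 μL = 250 μL total → factor 250/50 = 5
Step 3: v brought to 320 μL → factor = 320 μL/v
Product of known-step factors = 15
Overall factor = 4.00 × 10^9 PFU/mL / (1.67 × 10^7 PFU/mL) = 239.52
Step-3 factor = 239.52 / 15 = 15.968
v = 320 μL / 15.968 = 20.0 μL

20.0 μL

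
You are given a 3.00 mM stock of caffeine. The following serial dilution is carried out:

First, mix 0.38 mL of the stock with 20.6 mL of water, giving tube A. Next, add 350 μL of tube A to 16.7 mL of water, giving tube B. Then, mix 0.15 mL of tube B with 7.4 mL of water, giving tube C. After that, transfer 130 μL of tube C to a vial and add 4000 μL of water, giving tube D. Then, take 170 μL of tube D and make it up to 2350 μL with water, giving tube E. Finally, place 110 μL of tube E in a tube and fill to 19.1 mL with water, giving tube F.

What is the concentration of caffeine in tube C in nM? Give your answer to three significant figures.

Step 1: 0.38 mL + 20.6 mL = 20.98 mL total → factor 20.98/0.38 = 55.211
Step 2: 350 μL + 16.7 mL = 17050 μL total → factor 17050/350 = 48.714
Step 3: 0.15 mL + 7.4 mL = 7.55 mL total → factor 7.55/0.15 = 50.333
Dilution factor through tube C = 55.211 × 48.714 × 50.333 = 1.3537 × 10^5
[tube C] = 3.00 mM / 1.3537 × 10^5 = 2.216 × 10^-5 mM = 22.2 nM

22.2 nM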